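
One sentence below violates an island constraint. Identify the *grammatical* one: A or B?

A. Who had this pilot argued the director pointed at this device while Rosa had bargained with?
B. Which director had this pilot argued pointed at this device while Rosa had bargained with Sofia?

B

In A, the wh-phrase is extracted from inside an adjunct island (introduced by "while"), which blocks movement.
In B, the extraction path crosses only that-complement boundaries, which are transparent.
So B is grammatical.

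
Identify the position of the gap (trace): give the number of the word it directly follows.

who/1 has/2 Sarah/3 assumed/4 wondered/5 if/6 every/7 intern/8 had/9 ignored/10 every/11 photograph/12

4

The displaced element is "who" (word 1).
It is linked across 1 clause boundary (Ø).
It functions as the subject of "wondered", so the gap sits immediately after word 4 ("assumed").
Base order: Sarah has assumed that who wondered if every intern had ignored every photograph.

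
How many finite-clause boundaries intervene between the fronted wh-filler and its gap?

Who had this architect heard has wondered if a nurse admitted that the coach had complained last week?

1

"who" is extracted from the subject of "wondered".
Boundaries crossed, outermost first: [Ø] — 1 in total.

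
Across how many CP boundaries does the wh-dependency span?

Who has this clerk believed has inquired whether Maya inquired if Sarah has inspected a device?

1

"who" is extracted from the subject of "inquired".
Boundaries crossed, outermost first: [Ø] — 1 in total.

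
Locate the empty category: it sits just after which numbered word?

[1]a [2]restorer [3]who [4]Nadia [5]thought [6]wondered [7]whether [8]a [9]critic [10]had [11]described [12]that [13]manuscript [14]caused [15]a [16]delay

The displaced element is "a restorer" (word 2).
It is linked across 1 clause boundary (Ø).
It functions as the subject of "wondered", so the gap sits immediately after word 5 ("thought").
Base order: Nadia thought that a restorer wondered whether a critic had described that manuscript.

5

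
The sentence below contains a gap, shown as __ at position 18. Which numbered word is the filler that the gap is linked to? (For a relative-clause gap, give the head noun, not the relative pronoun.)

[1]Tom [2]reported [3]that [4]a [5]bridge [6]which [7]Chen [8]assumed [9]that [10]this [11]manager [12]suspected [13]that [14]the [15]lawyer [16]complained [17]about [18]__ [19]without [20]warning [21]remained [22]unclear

The gap at 18 is the prepositional object of "complained", inside a relative clause.
The relative pronoun is "which" (word 6); it is bound by the head noun immediately before it.
Its filler is the head noun "bridge", at word 5.

5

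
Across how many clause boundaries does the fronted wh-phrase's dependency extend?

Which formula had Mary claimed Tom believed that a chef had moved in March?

"which formula" is extracted from the object of "moved".
Boundaries crossed, outermost first: [Ø], [that] — 2 in total.

2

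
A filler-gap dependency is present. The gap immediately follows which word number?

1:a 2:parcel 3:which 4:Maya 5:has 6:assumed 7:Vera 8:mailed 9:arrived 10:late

8

The displaced element is "a parcel" (word 2).
It is linked across 1 clause boundary (Ø).
It functions as the direct object of "mailed", so the gap sits immediately after word 8 ("mailed").
Base order: Maya has assumed Vera mailed a parcel.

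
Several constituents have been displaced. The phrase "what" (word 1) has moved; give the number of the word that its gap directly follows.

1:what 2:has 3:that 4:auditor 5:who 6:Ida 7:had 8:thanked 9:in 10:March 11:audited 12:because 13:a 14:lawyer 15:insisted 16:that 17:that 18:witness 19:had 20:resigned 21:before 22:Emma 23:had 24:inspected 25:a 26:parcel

11

The displaced element is "what" (word 1).
It functions as the direct object of "audited", so the gap sits immediately after word 11 ("audited").
Base order: That auditor who Ida had thanked in March has audited what because a lawyer insisted that that witness had resigned before Emma had inspected a parcel.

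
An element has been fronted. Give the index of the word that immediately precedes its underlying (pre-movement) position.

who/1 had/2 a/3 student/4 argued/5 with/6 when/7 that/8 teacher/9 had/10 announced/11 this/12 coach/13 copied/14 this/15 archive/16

6

The displaced element is "who" (word 1).
It functions as the object of the preposition "with" of "argued", so the gap sits immediately after word 6 ("with").
Base order: A student had argued with who when that teacher had announced this coach copied this archive.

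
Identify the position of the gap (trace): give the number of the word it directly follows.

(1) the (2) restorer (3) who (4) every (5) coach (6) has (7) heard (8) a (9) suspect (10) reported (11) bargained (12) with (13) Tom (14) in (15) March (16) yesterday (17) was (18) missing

The displaced element is "the restorer" (word 2).
It is linked across 2 clause boundaries (Ø → Ø).
It functions as the subject of "bargained", so the gap sits immediately after word 10 ("reported").
Base order: Every coach has heard a suspect reported that the restorer bargained with Tom in March yesterday.

10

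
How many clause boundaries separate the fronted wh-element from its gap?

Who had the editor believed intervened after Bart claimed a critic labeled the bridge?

"who" is extracted from the subject of "intervened".
Boundaries crossed, outermost first: [Ø] — 1 in total.

1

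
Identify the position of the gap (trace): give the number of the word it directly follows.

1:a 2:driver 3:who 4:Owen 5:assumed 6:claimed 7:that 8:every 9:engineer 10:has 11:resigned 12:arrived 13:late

The displaced element is "a driver" (word 2).
It is linked across 1 clause boundary (Ø).
It functions as the subject of "claimed", so the gap sits immediately after word 5 ("assumed").
Base order: Owen assumed a driver claimed that every engineer has resigned.

5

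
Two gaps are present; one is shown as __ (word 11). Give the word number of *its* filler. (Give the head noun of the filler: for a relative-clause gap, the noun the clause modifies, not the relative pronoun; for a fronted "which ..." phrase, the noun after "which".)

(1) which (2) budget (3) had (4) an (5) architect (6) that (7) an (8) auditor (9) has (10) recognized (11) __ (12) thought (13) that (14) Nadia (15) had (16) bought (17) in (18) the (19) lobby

5

The marked gap is inside the relative clause, the direct object of "recognized".
Its filler is the head noun "architect" (via "that"), at word 5.
(The other dependency links word 2 to a gap after word 16.)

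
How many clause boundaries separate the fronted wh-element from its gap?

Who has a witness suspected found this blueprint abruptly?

"who" is extracted from the subject of "found".
Boundaries crossed, outermost first: [Ø] — 1 in total.

1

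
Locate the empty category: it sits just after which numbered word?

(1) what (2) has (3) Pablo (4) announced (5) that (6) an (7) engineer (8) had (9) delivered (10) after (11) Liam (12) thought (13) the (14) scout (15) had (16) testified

9

The displaced element is "what" (word 1).
It is linked across 1 clause boundary (that).
It functions as the direct object of "delivered", so the gap sits immediately after word 9 ("delivered").
Base order: Pablo has announced that an engineer had delivered what after Liam thought the scout had testified.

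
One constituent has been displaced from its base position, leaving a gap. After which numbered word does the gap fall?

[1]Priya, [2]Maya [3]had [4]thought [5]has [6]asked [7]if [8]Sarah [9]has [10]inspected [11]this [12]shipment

The displaced element is "Priya" (word 1).
It is linked across 1 clause boundary (Ø).
It functions as the subject of "asked", so the gap sits immediately after word 4 ("thought").
Base order: Maya had thought Priya has asked if Sarah has inspected this shipment.

4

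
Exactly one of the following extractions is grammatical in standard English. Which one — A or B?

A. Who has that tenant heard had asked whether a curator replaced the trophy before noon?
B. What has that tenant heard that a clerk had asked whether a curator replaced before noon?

A

In B, the wh-phrase is extracted from inside a wh-island (introduced by "whether"), which blocks movement.
In A, the extraction path crosses only that-complement boundaries, which are transparent.
So A is grammatical.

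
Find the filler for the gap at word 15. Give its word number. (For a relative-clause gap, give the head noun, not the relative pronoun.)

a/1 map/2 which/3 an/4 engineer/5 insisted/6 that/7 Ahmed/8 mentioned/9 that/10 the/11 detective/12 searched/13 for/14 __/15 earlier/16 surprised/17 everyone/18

2

The gap at 15 is the prepositional object of "searched", inside a relative clause.
The relative pronoun is "which" (word 3); it is bound by the head noun immediately before it.
Its filler is the head noun "map", at word 2.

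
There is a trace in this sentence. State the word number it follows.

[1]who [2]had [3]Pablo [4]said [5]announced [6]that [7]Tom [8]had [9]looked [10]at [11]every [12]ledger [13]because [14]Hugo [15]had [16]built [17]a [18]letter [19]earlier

4

The displaced element is "who" (word 1).
It is linked across 1 clause boundary (Ø).
It functions as the subject of "announced", so the gap sits immediately after word 4 ("said").
Base order: Pablo had said that who announced that Tom had looked at every ledger because Hugo had built a letter earlier.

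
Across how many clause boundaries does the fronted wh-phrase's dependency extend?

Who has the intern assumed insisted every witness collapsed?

"who" is extracted from the subject of "insisted".
Boundaries crossed, outermost first: [Ø] — 1 in total.

1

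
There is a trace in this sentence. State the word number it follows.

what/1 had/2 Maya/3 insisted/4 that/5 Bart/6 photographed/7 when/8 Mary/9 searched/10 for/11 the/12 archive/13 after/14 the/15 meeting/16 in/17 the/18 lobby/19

7

The displaced element is "what" (word 1).
It is linked across 1 clause boundary (that).
It functions as the direct object of "photographed", so the gap sits immediately after word 7 ("photographed").
Base order: Maya had insisted that Bart photographed what when Mary searched for the archive after the meeting in the lobby.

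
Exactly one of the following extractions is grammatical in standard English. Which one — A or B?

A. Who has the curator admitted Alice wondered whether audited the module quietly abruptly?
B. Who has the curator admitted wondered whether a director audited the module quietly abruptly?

B

In A, the wh-phrase is extracted from inside a wh-island (introduced by "whether"), which blocks movement.
In B, the extraction path crosses only that-complement boundaries, which are transparent.
So B is grammatical.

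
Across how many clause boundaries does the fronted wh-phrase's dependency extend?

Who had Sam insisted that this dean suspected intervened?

2

"who" is extracted from the subject of "intervened".
Boundaries crossed, outermost first: [that], [Ø] — 2 in total.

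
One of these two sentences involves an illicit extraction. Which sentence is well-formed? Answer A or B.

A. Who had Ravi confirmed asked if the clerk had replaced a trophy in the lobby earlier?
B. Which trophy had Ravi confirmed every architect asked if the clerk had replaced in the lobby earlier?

A

In B, the wh-phrase is extracted from inside a wh-island (introduced by "if"), which blocks movement.
In A, the extraction path crosses only that-complement boundaries, which are transparent.
So A is grammatical.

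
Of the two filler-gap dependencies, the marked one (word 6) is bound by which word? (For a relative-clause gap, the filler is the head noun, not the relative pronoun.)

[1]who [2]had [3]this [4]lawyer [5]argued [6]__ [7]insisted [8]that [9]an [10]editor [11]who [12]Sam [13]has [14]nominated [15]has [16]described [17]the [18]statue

The marked gap is the subject of "insisted".
Its filler is the fronted wh-phrase "who", at word 1.
(The other dependency links word 10 to a gap after word 14.)

1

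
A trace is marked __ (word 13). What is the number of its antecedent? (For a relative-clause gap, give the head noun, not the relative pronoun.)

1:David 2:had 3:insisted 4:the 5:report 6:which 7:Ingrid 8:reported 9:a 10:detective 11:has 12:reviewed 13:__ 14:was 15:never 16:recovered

5

The gap at 13 is the object of "reviewed", inside a relative clause.
The relative pronoun is "which" (word 6); it is bound by the head noun immediately before it.
Its filler is the head noun "report", at word 5.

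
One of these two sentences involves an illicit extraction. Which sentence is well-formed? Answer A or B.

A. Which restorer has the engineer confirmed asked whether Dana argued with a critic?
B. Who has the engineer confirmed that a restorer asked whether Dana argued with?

In B, the wh-phrase is extracted from inside a wh-island (introduced by "whether"), which blocks movement.
In A, the extraction path crosses only that-complement boundaries, which are transparent.
So A is grammatical.

A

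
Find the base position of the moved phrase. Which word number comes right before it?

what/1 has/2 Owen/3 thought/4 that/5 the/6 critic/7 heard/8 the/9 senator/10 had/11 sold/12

12

The displaced element is "what" (word 1).
It is linked across 2 clause boundaries (that → Ø).
It functions as the direct object of "sold", so the gap sits immediately after word 12 ("sold").
Base order: Owen has thought that the critic heard the senator had sold what.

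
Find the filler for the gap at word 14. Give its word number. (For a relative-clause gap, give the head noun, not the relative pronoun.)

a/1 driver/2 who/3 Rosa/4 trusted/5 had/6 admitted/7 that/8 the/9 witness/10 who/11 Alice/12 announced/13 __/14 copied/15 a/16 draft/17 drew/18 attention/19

10

The gap at 14 is the subject of "copied", inside a relative clause.
The relative pronoun is "who" (word 11); it is bound by the head noun immediately before it.
Its filler is the head noun "witness", at word 10.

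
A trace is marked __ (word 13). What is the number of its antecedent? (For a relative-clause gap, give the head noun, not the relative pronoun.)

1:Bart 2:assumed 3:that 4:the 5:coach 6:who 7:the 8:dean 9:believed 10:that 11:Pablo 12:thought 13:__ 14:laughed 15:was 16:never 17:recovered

The gap at 13 is the subject of "laughed", inside a relative clause.
The relative pronoun is "who" (word 6); it is bound by the head noun immediately before it.
Its filler is the head noun "coach", at word 5.

5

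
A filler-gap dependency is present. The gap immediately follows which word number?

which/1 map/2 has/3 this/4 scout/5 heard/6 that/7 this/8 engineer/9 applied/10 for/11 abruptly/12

11

The displaced element is "which map" (word 2).
It is linked across 1 clause boundary (that).
It functions as the object of the preposition "for" of "applied", so the gap sits immediately after word 11 ("for").
Base order: This scout has heard that this engineer applied for which map abruptly.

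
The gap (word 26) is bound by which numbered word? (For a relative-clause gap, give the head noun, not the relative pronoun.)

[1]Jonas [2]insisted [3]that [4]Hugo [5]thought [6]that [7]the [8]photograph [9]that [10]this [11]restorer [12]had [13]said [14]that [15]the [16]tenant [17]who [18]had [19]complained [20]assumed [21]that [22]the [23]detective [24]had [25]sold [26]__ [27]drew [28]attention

8

The gap at 26 is the object of "sold", inside a relative clause.
The relative pronoun is "that" (word 9); it is bound by the head noun immediately before it.
Its filler is the head noun "photograph", at word 8.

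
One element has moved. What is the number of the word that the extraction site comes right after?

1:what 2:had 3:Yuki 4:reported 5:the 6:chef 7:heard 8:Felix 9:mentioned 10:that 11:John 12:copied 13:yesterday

12

The displaced element is "what" (word 1).
It is linked across 3 clause boundaries (Ø → Ø → that).
It functions as the direct object of "copied", so the gap sits immediately after word 12 ("copied").
Base order: Yuki had reported the chef heard Felix mentioned that John copied what yesterday.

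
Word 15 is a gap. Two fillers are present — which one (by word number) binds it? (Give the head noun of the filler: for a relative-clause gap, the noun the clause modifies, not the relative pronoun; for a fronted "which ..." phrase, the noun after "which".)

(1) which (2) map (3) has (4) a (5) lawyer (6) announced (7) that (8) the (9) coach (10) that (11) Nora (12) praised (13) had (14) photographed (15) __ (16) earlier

2

The marked gap is the direct object of "photographed".
Its filler is the fronted wh-phrase "which map", at word 2.
(The other dependency links word 9 to a gap after word 12.)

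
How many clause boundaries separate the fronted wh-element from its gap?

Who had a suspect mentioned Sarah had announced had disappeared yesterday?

2

"who" is extracted from the subject of "disappeared".
Boundaries crossed, outermost first: [Ø], [Ø] — 2 in total.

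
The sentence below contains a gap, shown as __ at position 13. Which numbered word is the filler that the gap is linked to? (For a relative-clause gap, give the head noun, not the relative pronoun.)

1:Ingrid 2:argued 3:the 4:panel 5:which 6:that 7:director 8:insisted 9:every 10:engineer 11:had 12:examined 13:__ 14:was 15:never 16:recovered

4

The gap at 13 is the object of "examined", inside a relative clause.
The relative pronoun is "which" (word 5); it is bound by the head noun immediately before it.
Its filler is the head noun "panel", at word 4.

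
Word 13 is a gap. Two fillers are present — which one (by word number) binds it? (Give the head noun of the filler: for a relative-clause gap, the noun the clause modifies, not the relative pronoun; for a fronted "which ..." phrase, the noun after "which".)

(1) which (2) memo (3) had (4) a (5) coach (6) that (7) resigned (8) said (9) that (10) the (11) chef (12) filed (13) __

The marked gap is the direct object of "filed".
Its filler is the fronted wh-phrase "which memo", at word 2.
(The other dependency links word 5 to a gap after word 6.)

2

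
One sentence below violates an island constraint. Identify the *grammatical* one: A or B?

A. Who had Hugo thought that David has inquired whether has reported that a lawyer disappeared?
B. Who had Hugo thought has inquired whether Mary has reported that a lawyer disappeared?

In A, the wh-phrase is extracted from inside a wh-island (introduced by "whether"), which blocks movement.
In B, the extraction path crosses only that-complement boundaries, which are transparent.
So B is grammatical.

B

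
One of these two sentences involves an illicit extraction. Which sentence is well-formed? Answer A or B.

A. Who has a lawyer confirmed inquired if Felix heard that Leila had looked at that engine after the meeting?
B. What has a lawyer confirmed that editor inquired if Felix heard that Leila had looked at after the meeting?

A

In B, the wh-phrase is extracted from inside a wh-island (introduced by "if"), which blocks movement.
In A, the extraction path crosses only that-complement boundaries, which are transparent.
So A is grammatical.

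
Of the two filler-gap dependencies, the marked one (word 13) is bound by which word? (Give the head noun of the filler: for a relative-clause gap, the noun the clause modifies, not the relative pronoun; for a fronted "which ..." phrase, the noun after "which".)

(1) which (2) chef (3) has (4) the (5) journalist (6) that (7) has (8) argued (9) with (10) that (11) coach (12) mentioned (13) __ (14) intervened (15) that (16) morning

The marked gap is the subject of "intervened".
Its filler is the fronted wh-phrase "which chef", at word 2.
(The other dependency links word 5 to a gap after word 6.)

2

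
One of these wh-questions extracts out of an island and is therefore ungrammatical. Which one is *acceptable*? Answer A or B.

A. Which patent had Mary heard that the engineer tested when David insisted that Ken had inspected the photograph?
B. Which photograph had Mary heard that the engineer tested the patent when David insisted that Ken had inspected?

In B, the wh-phrase is extracted from inside an adjunct island (introduced by "when"), which blocks movement.
In A, the extraction path crosses only that-complement boundaries, which are transparent.
So A is grammatical.

A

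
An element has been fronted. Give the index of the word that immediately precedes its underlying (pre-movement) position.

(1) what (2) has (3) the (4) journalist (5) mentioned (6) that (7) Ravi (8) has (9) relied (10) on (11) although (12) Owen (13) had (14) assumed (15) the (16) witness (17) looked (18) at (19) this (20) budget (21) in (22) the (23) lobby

The displaced element is "what" (word 1).
It is linked across 1 clause boundary (that).
It functions as the object of the preposition "on" of "relied", so the gap sits immediately after word 10 ("on").
Base order: The journalist has mentioned that Ravi has relied on what although Owen had assumed the witness looked at this budget in the lobby.

10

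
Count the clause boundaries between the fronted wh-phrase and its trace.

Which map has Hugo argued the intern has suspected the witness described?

"which map" is extracted from the object of "described".
Boundaries crossed, outermost first: [Ø], [Ø] — 2 in total.

2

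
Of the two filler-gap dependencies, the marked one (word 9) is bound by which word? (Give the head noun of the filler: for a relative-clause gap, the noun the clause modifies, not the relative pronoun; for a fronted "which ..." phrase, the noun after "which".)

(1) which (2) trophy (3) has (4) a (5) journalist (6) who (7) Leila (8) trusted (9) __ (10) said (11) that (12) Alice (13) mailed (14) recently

5

The marked gap is inside the relative clause, the direct object of "trusted".
Its filler is the head noun "journalist" (via "who"), at word 5.
(The other dependency links word 2 to a gap after word 13.)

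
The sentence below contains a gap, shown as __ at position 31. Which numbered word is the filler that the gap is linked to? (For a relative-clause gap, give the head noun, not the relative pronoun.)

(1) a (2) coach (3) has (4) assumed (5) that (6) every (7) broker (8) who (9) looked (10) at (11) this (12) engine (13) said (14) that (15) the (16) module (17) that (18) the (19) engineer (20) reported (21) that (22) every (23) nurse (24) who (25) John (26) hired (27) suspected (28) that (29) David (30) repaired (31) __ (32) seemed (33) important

The gap at 31 is the object of "repaired", inside a relative clause.
The relative pronoun is "that" (word 17); it is bound by the head noun immediately before it.
Its filler is the head noun "module", at word 16.

16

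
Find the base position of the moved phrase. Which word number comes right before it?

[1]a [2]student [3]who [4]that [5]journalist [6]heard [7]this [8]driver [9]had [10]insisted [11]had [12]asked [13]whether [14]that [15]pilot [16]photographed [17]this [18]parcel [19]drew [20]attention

10

The displaced element is "a student" (word 2).
It is linked across 2 clause boundaries (Ø → Ø).
It functions as the subject of "asked", so the gap sits immediately after word 10 ("insisted").
Base order: That journalist heard this driver had insisted that a student had asked whether that pilot photographed this parcel.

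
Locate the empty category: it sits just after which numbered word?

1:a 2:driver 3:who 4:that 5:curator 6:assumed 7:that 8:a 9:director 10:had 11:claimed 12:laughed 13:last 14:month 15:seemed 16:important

The displaced element is "a driver" (word 2).
It is linked across 2 clause boundaries (that → Ø).
It functions as the subject of "laughed", so the gap sits immediately after word 11 ("claimed").
Base order: That curator assumed that a director had claimed that a driver laughed last month.

11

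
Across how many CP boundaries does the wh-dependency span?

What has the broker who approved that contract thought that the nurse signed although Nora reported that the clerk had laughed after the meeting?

1

"what" is extracted from the object of "signed".
Boundaries crossed, outermost first: [that] — 1 in total.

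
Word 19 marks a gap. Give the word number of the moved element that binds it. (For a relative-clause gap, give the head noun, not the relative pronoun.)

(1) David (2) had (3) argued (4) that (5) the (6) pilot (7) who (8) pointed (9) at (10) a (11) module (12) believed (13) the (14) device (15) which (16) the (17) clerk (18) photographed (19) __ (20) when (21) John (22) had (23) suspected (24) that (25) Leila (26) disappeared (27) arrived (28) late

14

The gap at 19 is the object of "photographed", inside a relative clause.
The relative pronoun is "which" (word 15); it is bound by the head noun immediately before it.
Its filler is the head noun "device", at word 14.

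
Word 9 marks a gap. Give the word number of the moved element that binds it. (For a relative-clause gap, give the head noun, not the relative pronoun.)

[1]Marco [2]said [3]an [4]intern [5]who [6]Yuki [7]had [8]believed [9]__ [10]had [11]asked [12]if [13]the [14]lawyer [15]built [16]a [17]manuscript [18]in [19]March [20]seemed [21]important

4

The gap at 9 is the subject of "asked", inside a relative clause.
The relative pronoun is "who" (word 5); it is bound by the head noun immediately before it.
Its filler is the head noun "intern", at word 4.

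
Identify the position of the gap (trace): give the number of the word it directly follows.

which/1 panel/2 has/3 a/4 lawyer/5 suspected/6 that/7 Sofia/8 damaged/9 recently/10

9

The displaced element is "which panel" (word 2).
It is linked across 1 clause boundary (that).
It functions as the direct object of "damaged", so the gap sits immediately after word 9 ("damaged").
Base order: A lawyer has suspected that Sofia damaged which panel recently.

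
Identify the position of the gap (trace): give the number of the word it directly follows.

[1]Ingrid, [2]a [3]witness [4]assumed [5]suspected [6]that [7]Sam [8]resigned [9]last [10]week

The displaced element is "Ingrid" (word 1).
It is linked across 1 clause boundary (Ø).
It functions as the subject of "suspected", so the gap sits immediately after word 4 ("assumed").
Base order: A witness assumed that Ingrid suspected that Sam resigned last week.

4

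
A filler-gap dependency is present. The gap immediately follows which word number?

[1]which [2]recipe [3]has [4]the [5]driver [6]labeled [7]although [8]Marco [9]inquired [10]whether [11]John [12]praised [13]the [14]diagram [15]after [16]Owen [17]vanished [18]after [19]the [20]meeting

The displaced element is "which recipe" (word 2).
It functions as the direct object of "labeled", so the gap sits immediately after word 6 ("labeled").
Base order: The driver has labeled which recipe although Marco inquired whether John praised the diagram after Owen vanished after the meeting.

6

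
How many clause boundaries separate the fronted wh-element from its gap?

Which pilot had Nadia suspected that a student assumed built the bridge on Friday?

2

"which pilot" is extracted from the subject of "built".
Boundaries crossed, outermost first: [that], [Ø] — 2 in total.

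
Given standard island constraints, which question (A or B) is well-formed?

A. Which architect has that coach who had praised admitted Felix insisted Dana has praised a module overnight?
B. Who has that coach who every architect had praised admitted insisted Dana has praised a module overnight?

B

In A, the wh-phrase is extracted from inside a complex-NP island (relative clause) (introduced by "who"), which blocks movement.
In B, the extraction path crosses only that-complement boundaries, which are transparent.
So B is grammatical.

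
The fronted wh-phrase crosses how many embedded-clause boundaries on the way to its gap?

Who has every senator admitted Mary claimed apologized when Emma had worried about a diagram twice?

"who" is extracted from the subject of "apologized".
Boundaries crossed, outermost first: [Ø], [Ø] — 2 in total.

2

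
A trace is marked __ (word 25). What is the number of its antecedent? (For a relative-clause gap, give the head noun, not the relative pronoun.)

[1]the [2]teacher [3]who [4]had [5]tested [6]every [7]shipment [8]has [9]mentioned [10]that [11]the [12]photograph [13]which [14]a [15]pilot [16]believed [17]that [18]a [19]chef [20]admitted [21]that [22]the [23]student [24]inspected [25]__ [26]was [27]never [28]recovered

The gap at 25 is the object of "inspected", inside a relative clause.
The relative pronoun is "which" (word 13); it is bound by the head noun immediately before it.
Its filler is the head noun "photograph", at word 12.

12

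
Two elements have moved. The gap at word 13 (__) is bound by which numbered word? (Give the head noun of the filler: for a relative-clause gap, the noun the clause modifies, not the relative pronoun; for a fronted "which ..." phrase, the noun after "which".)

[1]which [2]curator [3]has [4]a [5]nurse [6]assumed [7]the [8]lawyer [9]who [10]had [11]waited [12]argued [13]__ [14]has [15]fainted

The marked gap is the subject of "fainted".
Its filler is the fronted wh-phrase "which curator", at word 2.
(The other dependency links word 8 to a gap after word 9.)

2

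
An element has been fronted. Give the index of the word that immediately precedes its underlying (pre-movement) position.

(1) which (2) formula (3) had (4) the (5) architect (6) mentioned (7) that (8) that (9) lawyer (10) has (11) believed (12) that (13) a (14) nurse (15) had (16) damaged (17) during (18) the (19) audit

The displaced element is "which formula" (word 2).
It is linked across 2 clause boundaries (that → that).
It functions as the direct object of "damaged", so the gap sits immediately after word 16 ("damaged").
Base order: The architect had mentioned that that lawyer has believed that a nurse had damaged which formula during the audit.

16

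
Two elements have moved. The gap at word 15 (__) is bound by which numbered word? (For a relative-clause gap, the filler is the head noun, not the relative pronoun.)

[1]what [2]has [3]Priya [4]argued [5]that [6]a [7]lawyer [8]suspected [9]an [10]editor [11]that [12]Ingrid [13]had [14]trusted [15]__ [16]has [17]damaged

The marked gap is inside the relative clause, the direct object of "trusted".
Its filler is the head noun "editor" (via "that"), at word 10.
(The other dependency links word 1 to a gap after word 17.)

10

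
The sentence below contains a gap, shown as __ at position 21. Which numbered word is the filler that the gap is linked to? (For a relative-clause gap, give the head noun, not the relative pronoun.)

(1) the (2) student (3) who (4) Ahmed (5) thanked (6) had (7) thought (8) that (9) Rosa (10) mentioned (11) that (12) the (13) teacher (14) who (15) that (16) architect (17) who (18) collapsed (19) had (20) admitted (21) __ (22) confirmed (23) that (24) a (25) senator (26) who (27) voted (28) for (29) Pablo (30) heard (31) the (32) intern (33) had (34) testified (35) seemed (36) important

13

The gap at 21 is the subject of "confirmed", inside a relative clause.
The relative pronoun is "who" (word 14); it is bound by the head noun immediately before it.
Its filler is the head noun "teacher", at word 13.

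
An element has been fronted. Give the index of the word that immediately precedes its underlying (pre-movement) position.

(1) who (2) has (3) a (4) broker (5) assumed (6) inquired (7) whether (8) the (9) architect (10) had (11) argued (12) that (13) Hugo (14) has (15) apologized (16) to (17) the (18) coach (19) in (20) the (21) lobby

The displaced element is "who" (word 1).
It is linked across 1 clause boundary (Ø).
It functions as the subject of "inquired", so the gap sits immediately after word 5 ("assumed").
Base order: A broker has assumed who inquired whether the architect had argued that Hugo has apologized to the coach in the lobby.

5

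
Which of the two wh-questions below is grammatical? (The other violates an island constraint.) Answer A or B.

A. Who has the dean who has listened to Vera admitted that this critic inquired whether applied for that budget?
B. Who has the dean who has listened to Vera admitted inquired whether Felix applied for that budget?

In A, the wh-phrase is extracted from inside a wh-island (introduced by "whether"), which blocks movement.
In B, the extraction path crosses only that-complement boundaries, which are transparent.
So B is grammatical.

B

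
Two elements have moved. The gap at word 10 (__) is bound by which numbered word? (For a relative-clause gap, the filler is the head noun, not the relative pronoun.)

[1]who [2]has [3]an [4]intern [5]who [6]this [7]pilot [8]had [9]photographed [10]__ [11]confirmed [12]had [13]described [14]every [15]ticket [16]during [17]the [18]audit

The marked gap is inside the relative clause, the direct object of "photographed".
Its filler is the head noun "intern" (via "who"), at word 4.
(The other dependency links word 1 to a gap after word 11.)

4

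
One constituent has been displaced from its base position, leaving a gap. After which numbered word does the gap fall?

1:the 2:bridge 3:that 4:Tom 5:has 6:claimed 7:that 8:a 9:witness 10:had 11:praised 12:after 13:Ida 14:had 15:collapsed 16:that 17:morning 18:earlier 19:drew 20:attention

The displaced element is "the bridge" (word 2).
It is linked across 1 clause boundary (that).
It functions as the direct object of "praised", so the gap sits immediately after word 11 ("praised").
Base order: Tom has claimed that a witness had praised the bridge after Ida had collapsed that morning earlier.

11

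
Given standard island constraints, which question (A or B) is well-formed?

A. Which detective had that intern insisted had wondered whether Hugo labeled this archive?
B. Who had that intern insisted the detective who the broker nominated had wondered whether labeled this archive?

In B, the wh-phrase is extracted from inside a wh-island (introduced by "whether"), which blocks movement.
In A, the extraction path crosses only that-complement boundaries, which are transparent.
So A is grammatical.

A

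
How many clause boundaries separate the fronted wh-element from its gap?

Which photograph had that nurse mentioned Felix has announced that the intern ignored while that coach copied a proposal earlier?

2

"which photograph" is extracted from the object of "ignored".
Boundaries crossed, outermost first: [Ø], [that] — 2 in total.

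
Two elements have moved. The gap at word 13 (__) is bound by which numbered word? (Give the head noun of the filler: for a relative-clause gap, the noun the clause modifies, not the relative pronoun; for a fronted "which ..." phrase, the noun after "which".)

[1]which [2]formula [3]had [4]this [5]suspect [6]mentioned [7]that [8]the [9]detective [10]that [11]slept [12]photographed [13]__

The marked gap is the direct object of "photographed".
Its filler is the fronted wh-phrase "which formula", at word 2.
(The other dependency links word 9 to a gap after word 10.)

2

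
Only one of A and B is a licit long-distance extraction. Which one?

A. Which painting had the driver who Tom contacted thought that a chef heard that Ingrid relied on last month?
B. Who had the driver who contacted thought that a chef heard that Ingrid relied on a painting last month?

In B, the wh-phrase is extracted from inside a complex-NP island (relative clause) (introduced by "who"), which blocks movement.
In A, the extraction path crosses only that-complement boundaries, which are transparent.
So A is grammatical.

A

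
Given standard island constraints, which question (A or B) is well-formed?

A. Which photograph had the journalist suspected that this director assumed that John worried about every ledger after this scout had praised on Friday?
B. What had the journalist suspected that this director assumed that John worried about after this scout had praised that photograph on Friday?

B

In A, the wh-phrase is extracted from inside an adjunct island (introduced by "after"), which blocks movement.
In B, the extraction path crosses only that-complement boundaries, which are transparent.
So B is grammatical.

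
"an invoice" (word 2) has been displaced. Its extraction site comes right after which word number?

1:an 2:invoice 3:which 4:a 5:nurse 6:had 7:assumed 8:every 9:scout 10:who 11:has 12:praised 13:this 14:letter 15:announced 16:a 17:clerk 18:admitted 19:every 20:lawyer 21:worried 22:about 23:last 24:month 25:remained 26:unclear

The displaced element is "an invoice" (word 2).
It is linked across 3 clause boundaries (Ø → Ø → Ø).
It functions as the object of the preposition "about" of "worried", so the gap sits immediately after word 22 ("about").
Base order: A nurse had assumed every scout who has praised this letter announced a clerk admitted every lawyer worried about an invoice last month.

22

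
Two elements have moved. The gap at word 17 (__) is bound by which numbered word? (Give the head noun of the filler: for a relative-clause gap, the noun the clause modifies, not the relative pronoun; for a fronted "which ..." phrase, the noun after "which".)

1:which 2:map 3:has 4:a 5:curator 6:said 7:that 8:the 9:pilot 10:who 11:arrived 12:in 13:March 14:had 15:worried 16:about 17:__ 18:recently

2

The marked gap is the object of the preposition "about" of "worried".
Its filler is the fronted wh-phrase "which map", at word 2.
(The other dependency links word 9 to a gap after word 10.)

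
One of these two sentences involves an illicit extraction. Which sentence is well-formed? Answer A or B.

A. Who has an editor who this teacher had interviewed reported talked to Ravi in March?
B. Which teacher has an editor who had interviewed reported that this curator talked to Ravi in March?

In B, the wh-phrase is extracted from inside a complex-NP island (relative clause) (introduced by "who"), which blocks movement.
In A, the extraction path crosses only that-complement boundaries, which are transparent.
So A is grammatical.

A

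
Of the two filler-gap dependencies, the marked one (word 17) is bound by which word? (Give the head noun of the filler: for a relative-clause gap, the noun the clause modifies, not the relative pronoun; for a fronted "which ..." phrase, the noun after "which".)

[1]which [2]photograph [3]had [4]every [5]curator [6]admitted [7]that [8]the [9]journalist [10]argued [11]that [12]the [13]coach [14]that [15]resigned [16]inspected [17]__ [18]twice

2

The marked gap is the direct object of "inspected".
Its filler is the fronted wh-phrase "which photograph", at word 2.
(The other dependency links word 13 to a gap after word 14.)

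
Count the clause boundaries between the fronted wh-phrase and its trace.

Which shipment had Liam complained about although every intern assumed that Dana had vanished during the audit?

0

"which shipment" originates inside the matrix clause — no clause boundary is crossed.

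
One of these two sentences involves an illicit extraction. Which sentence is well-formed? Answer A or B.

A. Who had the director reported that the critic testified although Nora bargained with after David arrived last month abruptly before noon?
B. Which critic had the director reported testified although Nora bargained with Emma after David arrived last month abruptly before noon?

In A, the wh-phrase is extracted from inside an adjunct island (introduced by "although"), which blocks movement.
In B, the extraction path crosses only that-complement boundaries, which are transparent.
So B is grammatical.

B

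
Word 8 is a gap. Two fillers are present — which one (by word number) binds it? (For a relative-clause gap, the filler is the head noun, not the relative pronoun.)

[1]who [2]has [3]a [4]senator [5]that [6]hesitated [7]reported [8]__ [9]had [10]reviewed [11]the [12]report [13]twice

The marked gap is the subject of "reviewed".
Its filler is the fronted wh-phrase "who", at word 1.
(The other dependency links word 4 to a gap after word 5.)

1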